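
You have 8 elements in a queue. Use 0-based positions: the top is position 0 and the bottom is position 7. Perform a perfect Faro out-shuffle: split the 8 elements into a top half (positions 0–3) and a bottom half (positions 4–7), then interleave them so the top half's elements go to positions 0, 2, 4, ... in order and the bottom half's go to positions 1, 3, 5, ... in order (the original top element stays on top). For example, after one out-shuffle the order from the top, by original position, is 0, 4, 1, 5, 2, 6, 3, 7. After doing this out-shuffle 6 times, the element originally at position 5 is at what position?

Track the element's position through each out-shuffle:
5 → 3 → 6 → 5 → 3 → 6 → 5

5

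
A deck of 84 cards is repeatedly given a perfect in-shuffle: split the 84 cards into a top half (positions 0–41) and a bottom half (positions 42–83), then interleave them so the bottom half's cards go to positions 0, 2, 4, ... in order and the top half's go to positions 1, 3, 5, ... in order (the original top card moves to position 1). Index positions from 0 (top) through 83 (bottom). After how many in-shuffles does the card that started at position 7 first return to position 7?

Follow position 7 under repeated in-shuffles:
7 → 15 → 31 → 63 → 42 → 0 → 1 → 3 → 7
It first returns after 8 in-shuffles.

8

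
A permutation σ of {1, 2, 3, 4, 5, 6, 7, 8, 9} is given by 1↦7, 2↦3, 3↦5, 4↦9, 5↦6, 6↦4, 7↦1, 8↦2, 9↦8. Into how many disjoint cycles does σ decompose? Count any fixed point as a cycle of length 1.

Cycle decomposition: (1 7) (2 3 5 6 4 9 8).
2 cycles.

2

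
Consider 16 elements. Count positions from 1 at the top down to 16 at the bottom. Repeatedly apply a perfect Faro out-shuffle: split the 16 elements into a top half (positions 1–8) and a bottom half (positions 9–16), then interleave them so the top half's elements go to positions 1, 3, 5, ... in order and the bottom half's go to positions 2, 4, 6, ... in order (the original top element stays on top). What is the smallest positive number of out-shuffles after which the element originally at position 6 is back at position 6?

2

Follow position 6 under repeated out-shuffles:
6 → 11 → 6
It first returns after 2 out-shuffles.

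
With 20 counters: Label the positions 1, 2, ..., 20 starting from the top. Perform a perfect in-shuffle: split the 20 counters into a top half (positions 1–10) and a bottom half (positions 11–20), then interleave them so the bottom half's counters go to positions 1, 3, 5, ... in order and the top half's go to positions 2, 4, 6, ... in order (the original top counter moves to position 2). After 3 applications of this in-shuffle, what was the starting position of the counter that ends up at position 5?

19

Work backwards from position 5, undoing one in-shuffle at a time:
5 ← 13 ← 17 ← 19
So the counter now at position 5 started at position 19.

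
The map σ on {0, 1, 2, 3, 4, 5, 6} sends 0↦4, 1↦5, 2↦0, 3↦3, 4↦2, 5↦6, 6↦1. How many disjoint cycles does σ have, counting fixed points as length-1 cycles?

3

Cycle decomposition: (0 4 2) (1 5 6) (3).
3 cycles.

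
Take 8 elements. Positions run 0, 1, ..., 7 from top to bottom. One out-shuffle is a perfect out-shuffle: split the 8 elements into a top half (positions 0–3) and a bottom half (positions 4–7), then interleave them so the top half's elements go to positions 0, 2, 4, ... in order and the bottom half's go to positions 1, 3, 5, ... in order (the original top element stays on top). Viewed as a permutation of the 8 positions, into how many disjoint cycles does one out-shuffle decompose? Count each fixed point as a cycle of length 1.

Trace each unvisited position around until it returns:
(0) (1 2 4) (3 6 5) (7)
4 cycles in total.

4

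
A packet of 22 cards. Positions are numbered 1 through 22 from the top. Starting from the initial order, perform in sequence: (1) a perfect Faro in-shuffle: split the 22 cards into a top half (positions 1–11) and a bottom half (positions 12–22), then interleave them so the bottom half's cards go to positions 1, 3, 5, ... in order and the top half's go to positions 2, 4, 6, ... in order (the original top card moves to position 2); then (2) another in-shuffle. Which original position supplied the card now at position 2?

Undo the operations in reverse order, starting from position 2:
  undo op 2 (in-shuffle, from top half): 2 ← 1
  undo op 1 (in-shuffle, from bottom half): 1 ← 12
So the card at position 2 came from original position 12.

12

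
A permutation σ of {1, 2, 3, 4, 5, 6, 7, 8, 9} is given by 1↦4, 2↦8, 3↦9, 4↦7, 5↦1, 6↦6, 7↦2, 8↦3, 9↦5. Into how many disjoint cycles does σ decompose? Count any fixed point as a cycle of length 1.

Cycle decomposition: (1 4 7 2 8 3 9 5) (6).
2 cycles.

2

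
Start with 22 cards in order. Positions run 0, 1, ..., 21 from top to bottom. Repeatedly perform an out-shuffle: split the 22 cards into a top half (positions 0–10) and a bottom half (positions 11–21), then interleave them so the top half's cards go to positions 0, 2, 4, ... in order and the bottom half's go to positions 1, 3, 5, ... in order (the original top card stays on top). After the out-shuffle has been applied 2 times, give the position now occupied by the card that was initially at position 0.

Position 0 is a fixed point of every out-shuffle, so the card never moves.

0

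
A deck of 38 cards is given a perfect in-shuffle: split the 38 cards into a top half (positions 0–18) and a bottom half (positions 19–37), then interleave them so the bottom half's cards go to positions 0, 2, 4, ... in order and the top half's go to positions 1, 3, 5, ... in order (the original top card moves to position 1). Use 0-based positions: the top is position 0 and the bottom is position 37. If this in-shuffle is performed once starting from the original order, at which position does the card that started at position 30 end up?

Track the card's position through each in-shuffle:
30 → 22

22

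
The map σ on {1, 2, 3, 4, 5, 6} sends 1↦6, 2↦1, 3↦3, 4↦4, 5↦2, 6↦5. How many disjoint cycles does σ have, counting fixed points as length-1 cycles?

3

Cycle decomposition: (1 6 5 2) (3) (4).
3 cycles.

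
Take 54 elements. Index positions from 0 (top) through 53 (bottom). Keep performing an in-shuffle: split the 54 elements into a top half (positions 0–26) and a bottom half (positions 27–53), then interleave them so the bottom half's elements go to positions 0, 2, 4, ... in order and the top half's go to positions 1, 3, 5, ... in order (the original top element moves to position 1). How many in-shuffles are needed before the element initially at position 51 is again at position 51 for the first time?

20

Follow position 51 under repeated in-shuffles:
51 → 48 → 42 → 30 → 6 → 13 → 27 → 0 → 1 → 3 → 7 → 15 → 31 → 8 → 17 → 35 → 16 → 33 → 12 → 25 → 51
It first returns after 20 in-shuffles.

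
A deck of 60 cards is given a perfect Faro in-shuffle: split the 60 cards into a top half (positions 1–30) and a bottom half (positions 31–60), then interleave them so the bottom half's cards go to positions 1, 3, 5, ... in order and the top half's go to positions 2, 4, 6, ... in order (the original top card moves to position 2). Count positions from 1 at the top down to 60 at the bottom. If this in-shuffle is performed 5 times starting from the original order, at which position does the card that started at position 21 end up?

1

Track the card's position through each in-shuffle:
21 → 42 → 23 → 46 → 31 → 1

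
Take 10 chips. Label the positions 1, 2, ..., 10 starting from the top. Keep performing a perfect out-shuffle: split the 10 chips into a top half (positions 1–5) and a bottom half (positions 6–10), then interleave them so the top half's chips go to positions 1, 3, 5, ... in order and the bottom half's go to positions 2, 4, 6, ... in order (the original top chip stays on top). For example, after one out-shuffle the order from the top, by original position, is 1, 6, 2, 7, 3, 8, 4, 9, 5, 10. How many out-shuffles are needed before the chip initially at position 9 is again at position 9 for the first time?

6

Follow position 9 under repeated out-shuffles:
9 → 8 → 6 → 2 → 3 → 5 → 9
It first returns after 6 out-shuffles.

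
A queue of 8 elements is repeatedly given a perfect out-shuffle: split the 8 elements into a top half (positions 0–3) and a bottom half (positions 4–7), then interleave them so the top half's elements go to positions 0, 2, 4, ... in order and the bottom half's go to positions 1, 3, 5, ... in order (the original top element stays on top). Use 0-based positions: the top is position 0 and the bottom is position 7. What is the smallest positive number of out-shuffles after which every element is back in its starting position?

The out-shuffle permutes the 8 positions with cycle lengths [1, 1, 3, 3].
Every element is home exactly when every cycle has completed a whole number of laps, i.e. after lcm(1, 3) = 3 out-shuffles.

3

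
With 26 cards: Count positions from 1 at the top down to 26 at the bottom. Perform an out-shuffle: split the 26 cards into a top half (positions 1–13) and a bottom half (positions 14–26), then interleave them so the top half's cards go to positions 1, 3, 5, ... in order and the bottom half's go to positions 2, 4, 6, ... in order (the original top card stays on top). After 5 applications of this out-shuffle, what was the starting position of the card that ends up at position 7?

Work backwards from position 7, undoing one out-shuffle at a time:
7 ← 4 ← 15 ← 8 ← 17 ← 9
So the card now at position 7 started at position 9.

9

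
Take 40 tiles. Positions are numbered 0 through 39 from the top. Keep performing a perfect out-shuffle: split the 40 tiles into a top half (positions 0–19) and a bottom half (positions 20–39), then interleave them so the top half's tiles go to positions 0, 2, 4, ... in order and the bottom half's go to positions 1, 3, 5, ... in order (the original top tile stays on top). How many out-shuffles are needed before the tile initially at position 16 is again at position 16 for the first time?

Follow position 16 under repeated out-shuffles:
16 → 32 → 25 → 11 → 22 → 5 → 10 → 20 → 1 → 2 → 4 → 8 → 16
It first returns after 12 out-shuffles.

12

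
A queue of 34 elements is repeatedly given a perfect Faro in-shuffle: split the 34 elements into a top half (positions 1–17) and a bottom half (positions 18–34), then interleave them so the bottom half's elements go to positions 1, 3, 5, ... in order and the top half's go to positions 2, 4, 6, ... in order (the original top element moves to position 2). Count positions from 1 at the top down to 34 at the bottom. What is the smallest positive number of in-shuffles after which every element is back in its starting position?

The in-shuffle permutes the 34 positions with cycle lengths [3, 3, 4, 12, 12].
Every element is home exactly when every cycle has completed a whole number of laps, i.e. after lcm(3, 4, 12) = 12 in-shuffles.

12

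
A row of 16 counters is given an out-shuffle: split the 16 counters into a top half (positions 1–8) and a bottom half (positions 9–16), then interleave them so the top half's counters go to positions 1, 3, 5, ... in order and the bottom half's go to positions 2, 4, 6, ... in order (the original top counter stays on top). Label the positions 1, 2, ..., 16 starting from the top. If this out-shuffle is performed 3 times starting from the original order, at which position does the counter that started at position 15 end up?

8

Track the counter's position through each out-shuffle:
15 → 14 → 12 → 8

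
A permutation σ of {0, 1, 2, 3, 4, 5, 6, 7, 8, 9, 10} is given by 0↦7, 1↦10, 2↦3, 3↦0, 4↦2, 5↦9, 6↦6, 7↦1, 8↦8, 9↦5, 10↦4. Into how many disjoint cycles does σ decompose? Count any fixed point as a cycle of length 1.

Cycle decomposition: (0 7 1 10 4 2 3) (5 9) (6) (8).
4 cycles.

4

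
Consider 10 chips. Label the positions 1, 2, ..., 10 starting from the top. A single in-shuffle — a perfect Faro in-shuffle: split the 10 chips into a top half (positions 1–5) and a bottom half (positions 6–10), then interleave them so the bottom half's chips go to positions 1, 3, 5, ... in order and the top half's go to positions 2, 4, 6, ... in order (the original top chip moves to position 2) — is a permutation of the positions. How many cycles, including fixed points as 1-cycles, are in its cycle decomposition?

1

Trace each unvisited position around until it returns:
(1 2 4 8 5 10 9 7 3 6)
1 cycle in total.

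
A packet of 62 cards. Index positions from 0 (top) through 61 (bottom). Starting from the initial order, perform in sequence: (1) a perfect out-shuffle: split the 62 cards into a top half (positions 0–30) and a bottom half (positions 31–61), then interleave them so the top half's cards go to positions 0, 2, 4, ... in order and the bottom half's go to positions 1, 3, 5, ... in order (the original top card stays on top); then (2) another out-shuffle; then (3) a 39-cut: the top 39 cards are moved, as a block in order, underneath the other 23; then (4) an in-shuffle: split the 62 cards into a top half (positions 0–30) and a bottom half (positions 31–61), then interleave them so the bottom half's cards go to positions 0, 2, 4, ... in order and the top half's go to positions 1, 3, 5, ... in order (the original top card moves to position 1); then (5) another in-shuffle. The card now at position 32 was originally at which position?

Undo the operations in reverse order, starting from position 32:
  undo op 5 (in-shuffle, from bottom half): 32 ← 47
  undo op 4 (in-shuffle, from top half): 47 ← 23
  undo op 3 (cut 39): 23 ← 0
  undo op 2 (out-shuffle, from top half): 0 ← 0
  undo op 1 (out-shuffle, from top half): 0 ← 0
So the card at position 32 came from original position 0.

0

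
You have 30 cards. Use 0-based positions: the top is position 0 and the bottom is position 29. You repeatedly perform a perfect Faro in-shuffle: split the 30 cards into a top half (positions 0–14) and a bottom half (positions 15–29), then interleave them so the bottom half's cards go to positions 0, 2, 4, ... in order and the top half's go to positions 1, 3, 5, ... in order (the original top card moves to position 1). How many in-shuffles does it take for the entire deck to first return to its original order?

5

The in-shuffle permutes the 30 positions with cycle lengths [5, 5, 5, 5, 5, 5].
Every card is home exactly when every cycle has completed a whole number of laps, i.e. after lcm(5) = 5 in-shuffles.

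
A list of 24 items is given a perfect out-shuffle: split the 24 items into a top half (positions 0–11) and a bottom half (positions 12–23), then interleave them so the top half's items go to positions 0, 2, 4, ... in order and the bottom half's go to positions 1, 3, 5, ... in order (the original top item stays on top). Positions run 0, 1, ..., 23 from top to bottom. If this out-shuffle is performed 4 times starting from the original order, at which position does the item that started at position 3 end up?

2

Track the item's position through each out-shuffle:
3 → 6 → 12 → 1 → 2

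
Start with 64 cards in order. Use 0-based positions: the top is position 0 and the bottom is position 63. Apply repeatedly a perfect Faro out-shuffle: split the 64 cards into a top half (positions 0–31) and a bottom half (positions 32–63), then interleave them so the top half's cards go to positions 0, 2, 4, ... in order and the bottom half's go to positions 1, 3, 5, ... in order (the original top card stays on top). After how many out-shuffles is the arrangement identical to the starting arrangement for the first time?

The out-shuffle permutes the 64 positions with cycle lengths [1, 1, 2, 3, 3, 6, 6, 6, 6, 6, 6, 6, 6, 6].
Every card is home exactly when every cycle has completed a whole number of laps, i.e. after lcm(1, 2, 3, 6) = 6 out-shuffles.

6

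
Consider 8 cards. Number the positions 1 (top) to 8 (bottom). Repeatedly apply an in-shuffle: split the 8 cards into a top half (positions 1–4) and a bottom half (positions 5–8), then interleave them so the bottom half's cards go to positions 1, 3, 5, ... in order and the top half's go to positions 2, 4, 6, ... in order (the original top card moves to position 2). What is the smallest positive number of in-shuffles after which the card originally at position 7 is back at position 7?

Follow position 7 under repeated in-shuffles:
7 → 5 → 1 → 2 → 4 → 8 → 7
It first returns after 6 in-shuffles.

6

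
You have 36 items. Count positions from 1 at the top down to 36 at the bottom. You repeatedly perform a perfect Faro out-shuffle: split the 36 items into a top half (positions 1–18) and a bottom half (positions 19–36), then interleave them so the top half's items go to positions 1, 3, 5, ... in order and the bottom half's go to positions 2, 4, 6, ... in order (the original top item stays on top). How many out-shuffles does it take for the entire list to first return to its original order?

12

The out-shuffle permutes the 36 positions with cycle lengths [1, 1, 3, 3, 4, 12, 12].
Every item is home exactly when every cycle has completed a whole number of laps, i.e. after lcm(1, 3, 4, 12) = 12 out-shuffles.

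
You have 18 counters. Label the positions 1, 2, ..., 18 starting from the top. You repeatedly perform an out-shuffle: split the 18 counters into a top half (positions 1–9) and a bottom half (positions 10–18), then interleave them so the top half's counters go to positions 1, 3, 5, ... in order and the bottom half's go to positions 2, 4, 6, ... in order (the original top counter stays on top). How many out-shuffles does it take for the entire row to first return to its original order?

The out-shuffle permutes the 18 positions with cycle lengths [1, 1, 8, 8].
Every counter is home exactly when every cycle has completed a whole number of laps, i.e. after lcm(1, 8) = 8 out-shuffles.

8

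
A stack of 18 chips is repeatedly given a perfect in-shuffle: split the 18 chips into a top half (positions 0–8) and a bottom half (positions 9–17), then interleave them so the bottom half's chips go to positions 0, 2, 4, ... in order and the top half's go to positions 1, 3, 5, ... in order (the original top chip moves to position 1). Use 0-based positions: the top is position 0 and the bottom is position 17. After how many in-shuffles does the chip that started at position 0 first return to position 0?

Follow position 0 under repeated in-shuffles:
0 → 1 → 3 → 7 → 15 → 12 → 6 → 13 → 8 → 17 → 16 → 14 → 10 → 2 → 5 → 11 → 4 → 9 → 0
It first returns after 18 in-shuffles.

18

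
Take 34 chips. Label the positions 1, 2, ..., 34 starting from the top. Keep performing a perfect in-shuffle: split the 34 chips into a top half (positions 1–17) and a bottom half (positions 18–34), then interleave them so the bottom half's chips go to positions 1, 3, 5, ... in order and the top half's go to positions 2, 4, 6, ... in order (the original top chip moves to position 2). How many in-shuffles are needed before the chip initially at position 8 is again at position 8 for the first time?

12

Follow position 8 under repeated in-shuffles:
8 → 16 → 32 → 29 → 23 → 11 → 22 → 9 → 18 → 1 → 2 → 4 → 8
It first returns after 12 in-shuffles.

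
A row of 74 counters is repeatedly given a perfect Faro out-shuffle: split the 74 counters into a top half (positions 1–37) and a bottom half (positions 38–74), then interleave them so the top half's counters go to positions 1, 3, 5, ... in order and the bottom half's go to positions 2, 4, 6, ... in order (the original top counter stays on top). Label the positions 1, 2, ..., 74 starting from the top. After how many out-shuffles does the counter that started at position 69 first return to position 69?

9

Follow position 69 under repeated out-shuffles:
69 → 64 → 54 → 34 → 67 → 60 → 46 → 18 → 35 → 69
It first returns after 9 out-shuffles.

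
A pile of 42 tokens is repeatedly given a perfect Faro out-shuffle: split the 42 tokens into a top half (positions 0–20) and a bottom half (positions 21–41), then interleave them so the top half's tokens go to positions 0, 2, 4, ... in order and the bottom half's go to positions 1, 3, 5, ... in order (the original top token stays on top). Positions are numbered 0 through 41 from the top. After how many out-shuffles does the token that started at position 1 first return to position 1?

Follow position 1 under repeated out-shuffles:
1 → 2 → 4 → 8 → 16 → 32 → 23 → 5 → 10 → 20 → 40 → 39 → 37 → 33 → 25 → 9 → 18 → 36 → 31 → 21 → 1
It first returns after 20 out-shuffles.

20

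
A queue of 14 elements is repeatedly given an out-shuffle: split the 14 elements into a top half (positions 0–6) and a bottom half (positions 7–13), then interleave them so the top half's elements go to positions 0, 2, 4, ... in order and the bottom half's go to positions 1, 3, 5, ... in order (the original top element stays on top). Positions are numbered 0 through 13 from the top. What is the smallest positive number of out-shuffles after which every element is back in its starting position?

12

The out-shuffle permutes the 14 positions with cycle lengths [1, 1, 12].
Every element is home exactly when every cycle has completed a whole number of laps, i.e. after lcm(1, 12) = 12 out-shuffles.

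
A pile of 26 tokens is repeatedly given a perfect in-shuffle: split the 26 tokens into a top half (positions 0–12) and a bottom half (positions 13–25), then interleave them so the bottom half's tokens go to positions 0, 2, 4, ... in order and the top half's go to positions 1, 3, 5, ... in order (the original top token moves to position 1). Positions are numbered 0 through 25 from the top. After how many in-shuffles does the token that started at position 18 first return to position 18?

Follow position 18 under repeated in-shuffles:
18 → 10 → 21 → 16 → 6 → 13 → 0 → 1 → 3 → 7 → 15 → 4 → 9 → 19 → 12 → 25 → 24 → 22 → 18
It first returns after 18 in-shuffles.

18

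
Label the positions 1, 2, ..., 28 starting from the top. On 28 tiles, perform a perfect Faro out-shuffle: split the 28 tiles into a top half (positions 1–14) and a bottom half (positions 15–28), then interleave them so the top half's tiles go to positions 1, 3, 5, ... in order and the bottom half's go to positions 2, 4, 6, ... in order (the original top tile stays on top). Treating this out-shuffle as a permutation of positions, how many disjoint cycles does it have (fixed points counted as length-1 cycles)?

5

Trace each unvisited position around until it returns:
(1) (2 3 5 9 17 6 ... len 18) (4 7 13 25 22 16) (10 19) (28)
5 cycles in total.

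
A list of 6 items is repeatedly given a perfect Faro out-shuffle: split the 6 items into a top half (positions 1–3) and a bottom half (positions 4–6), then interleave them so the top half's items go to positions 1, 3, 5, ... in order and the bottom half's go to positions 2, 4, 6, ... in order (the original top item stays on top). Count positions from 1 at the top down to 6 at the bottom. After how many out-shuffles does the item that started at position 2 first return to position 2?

4

Follow position 2 under repeated out-shuffles:
2 → 3 → 5 → 4 → 2
It first returns after 4 out-shuffles.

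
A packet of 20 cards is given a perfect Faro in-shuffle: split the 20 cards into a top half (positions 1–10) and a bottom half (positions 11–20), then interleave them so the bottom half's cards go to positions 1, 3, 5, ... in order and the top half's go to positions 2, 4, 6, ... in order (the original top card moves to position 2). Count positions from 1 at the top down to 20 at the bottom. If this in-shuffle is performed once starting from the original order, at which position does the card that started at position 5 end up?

Track the card's position through each in-shuffle:
5 → 10

10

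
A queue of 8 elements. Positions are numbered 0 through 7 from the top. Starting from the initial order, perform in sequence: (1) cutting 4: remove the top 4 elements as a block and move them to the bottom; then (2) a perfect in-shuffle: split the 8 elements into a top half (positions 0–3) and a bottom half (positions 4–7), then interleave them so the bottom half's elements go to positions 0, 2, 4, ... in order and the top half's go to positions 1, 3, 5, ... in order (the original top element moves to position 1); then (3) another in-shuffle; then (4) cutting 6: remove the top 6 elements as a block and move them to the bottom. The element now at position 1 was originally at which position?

5

Undo the operations in reverse order, starting from position 1:
  undo op 4 (cut 6): 1 ← 7
  undo op 3 (in-shuffle, from top half): 7 ← 3
  undo op 2 (in-shuffle, from top half): 3 ← 1
  undo op 1 (cut 4): 1 ← 5
So the element at position 1 came from original position 5.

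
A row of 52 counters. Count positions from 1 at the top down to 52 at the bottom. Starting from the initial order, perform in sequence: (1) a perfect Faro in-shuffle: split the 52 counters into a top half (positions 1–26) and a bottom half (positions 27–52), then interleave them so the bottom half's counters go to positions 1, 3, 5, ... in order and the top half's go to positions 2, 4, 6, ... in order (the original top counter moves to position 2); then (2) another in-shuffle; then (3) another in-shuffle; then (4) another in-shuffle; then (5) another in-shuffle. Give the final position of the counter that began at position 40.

8

Track the counter from position 40 forward through each operation:
  after op 1 (in-shuffle): 40 → 27
  after op 2 (in-shuffle): 27 → 1
  after op 3 (in-shuffle): 1 → 2
  after op 4 (in-shuffle): 2 → 4
  after op 5 (in-shuffle): 4 → 8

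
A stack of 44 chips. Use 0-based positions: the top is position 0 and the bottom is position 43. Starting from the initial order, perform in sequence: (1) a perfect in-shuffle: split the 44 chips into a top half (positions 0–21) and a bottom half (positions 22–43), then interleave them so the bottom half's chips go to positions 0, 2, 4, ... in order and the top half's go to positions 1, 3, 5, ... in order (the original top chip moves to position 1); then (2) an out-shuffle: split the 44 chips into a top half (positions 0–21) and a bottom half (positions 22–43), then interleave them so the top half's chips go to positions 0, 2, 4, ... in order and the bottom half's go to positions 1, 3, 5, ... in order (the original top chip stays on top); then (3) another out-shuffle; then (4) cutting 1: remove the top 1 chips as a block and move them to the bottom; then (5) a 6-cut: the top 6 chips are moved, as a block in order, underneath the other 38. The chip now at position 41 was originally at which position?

Undo the operations in reverse order, starting from position 41:
  undo op 5 (cut 6): 41 ← 3
  undo op 4 (cut 1): 3 ← 4
  undo op 3 (out-shuffle, from top half): 4 ← 2
  undo op 2 (out-shuffle, from top half): 2 ← 1
  undo op 1 (in-shuffle, from top half): 1 ← 0
So the chip at position 41 came from original position 0.

0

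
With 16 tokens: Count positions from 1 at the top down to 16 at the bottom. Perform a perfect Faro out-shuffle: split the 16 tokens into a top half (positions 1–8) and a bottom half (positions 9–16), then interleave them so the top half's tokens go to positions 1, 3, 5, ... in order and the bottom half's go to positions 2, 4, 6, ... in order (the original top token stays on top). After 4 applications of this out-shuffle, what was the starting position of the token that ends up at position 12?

12

Work backwards from position 12, undoing one out-shuffle at a time:
12 ← 14 ← 15 ← 8 ← 12
So the token now at position 12 started at position 12.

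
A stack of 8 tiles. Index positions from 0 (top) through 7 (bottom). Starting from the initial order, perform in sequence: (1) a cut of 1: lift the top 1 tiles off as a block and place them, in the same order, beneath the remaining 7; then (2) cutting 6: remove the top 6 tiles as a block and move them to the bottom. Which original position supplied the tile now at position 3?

Undo the operations in reverse order, starting from position 3:
  undo op 2 (cut 6): 3 ← 1
  undo op 1 (cut 1): 1 ← 2
So the tile at position 3 came from original position 2.

2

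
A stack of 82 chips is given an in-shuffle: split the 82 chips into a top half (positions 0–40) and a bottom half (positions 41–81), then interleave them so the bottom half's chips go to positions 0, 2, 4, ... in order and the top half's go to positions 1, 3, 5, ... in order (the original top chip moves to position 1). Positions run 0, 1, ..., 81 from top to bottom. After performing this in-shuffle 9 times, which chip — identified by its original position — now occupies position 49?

Work backwards from position 49, undoing one in-shuffle at a time:
49 ← 24 ← 53 ← 26 ← 54 ← 68 ← 75 ← 37 ← 18 ← 50
So the chip now at position 49 started at position 50.

50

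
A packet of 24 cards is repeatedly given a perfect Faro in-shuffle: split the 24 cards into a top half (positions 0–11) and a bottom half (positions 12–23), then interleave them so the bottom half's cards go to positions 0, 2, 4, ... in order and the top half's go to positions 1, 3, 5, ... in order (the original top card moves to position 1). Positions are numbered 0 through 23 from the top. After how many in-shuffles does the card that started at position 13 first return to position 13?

20

Follow position 13 under repeated in-shuffles:
13 → 2 → 5 → 11 → 23 → 22 → 20 → 16 → 8 → 17 → 10 → 21 → 18 → 12 → 0 → 1 → 3 → 7 → 15 → 6 → 13
It first returns after 20 in-shuffles.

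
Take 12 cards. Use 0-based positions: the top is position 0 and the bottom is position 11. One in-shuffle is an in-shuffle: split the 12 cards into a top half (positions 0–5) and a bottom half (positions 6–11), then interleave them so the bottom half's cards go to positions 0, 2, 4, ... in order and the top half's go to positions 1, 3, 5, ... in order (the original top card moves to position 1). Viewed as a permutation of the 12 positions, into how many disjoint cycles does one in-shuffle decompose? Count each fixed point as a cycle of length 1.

Trace each unvisited position around until it returns:
(0 1 3 7 2 5 ... len 12)
1 cycle in total.

1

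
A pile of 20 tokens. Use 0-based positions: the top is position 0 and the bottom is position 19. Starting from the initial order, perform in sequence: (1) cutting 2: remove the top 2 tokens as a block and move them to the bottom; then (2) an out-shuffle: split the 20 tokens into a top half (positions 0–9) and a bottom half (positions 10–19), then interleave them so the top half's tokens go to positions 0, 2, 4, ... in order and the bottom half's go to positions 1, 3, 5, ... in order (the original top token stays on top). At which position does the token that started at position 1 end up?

Track the token from position 1 forward through each operation:
  after op 1 (cut 2): 1 → 19
  after op 2 (out-shuffle): 19 → 19

19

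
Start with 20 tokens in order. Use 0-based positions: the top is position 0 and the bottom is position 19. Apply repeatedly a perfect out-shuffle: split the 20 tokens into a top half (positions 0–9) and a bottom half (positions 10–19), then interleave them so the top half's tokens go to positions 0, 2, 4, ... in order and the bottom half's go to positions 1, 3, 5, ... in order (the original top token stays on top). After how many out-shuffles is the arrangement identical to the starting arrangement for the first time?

18

The out-shuffle permutes the 20 positions with cycle lengths [1, 1, 18].
Every token is home exactly when every cycle has completed a whole number of laps, i.e. after lcm(1, 18) = 18 out-shuffles.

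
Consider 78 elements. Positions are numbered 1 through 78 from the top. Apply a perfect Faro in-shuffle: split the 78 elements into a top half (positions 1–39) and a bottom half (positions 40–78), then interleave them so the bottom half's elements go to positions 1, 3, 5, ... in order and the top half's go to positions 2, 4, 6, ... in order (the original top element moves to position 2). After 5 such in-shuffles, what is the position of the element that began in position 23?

25

Track the element's position through each in-shuffle:
23 → 46 → 13 → 26 → 52 → 25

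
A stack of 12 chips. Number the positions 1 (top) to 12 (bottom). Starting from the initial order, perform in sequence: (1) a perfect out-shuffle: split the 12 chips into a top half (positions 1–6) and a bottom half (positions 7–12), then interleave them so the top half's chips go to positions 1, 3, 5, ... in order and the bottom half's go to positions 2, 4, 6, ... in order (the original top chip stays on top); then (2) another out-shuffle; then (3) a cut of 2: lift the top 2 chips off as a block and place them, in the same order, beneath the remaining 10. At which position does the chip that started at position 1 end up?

11

Track the chip from position 1 forward through each operation:
  after op 1 (out-shuffle): 1 → 1
  after op 2 (out-shuffle): 1 → 1
  after op 3 (cut 2): 1 → 11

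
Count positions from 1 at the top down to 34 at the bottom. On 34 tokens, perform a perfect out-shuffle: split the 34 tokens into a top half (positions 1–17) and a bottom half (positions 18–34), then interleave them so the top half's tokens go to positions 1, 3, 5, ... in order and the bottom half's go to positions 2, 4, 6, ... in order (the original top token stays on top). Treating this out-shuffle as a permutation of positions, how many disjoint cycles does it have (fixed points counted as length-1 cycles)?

6

Trace each unvisited position around until it returns:
(1) (2 3 5 9 17 33 32 30 26 18) (4 7 13 25 16 31 28 22 10 19) (6 11 21 8 15 29 24 14 27 20) (12 23) (34)
6 cycles in total.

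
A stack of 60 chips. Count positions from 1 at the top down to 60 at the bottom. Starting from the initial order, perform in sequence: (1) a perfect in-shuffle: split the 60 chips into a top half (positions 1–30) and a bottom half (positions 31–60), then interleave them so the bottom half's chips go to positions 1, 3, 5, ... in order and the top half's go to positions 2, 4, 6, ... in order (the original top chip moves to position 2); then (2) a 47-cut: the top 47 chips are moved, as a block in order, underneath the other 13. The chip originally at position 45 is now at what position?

42

Track the chip from position 45 forward through each operation:
  after op 1 (in-shuffle): 45 → 29
  after op 2 (cut 47): 29 → 42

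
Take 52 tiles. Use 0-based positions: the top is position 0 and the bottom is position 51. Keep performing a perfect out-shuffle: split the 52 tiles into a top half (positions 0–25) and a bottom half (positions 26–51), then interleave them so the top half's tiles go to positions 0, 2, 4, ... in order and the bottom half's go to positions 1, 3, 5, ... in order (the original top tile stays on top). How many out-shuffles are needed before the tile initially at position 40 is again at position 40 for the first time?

8

Follow position 40 under repeated out-shuffles:
40 → 29 → 7 → 14 → 28 → 5 → 10 → 20 → 40
It first returns after 8 out-shuffles.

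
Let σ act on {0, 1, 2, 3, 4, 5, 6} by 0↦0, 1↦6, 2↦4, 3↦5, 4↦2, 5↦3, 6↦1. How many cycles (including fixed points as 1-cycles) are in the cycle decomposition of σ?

Cycle decomposition: (0) (1 6) (2 4) (3 5).
4 cycles.

4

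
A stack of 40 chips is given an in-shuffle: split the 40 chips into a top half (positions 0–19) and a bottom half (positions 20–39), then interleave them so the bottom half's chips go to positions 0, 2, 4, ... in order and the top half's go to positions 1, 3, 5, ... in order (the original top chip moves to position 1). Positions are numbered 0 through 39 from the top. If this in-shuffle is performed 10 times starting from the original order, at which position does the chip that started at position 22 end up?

17

Track the chip's position through each in-shuffle:
22 → 4 → 9 → 19 → 39 → 38 → 36 → 32 → 24 → 8 → 17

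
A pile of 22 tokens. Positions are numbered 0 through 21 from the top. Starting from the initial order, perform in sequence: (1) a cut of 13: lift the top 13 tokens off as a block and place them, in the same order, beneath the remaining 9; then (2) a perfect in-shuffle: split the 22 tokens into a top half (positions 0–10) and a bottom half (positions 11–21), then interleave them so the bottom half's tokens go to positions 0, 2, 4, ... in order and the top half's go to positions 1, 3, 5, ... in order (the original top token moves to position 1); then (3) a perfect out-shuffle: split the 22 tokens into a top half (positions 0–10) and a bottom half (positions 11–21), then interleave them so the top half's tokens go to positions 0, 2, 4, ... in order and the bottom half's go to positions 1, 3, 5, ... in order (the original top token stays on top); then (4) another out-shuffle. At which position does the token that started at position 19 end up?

10

Track the token from position 19 forward through each operation:
  after op 1 (cut 13): 19 → 6
  after op 2 (in-shuffle): 6 → 13
  after op 3 (out-shuffle): 13 → 5
  after op 4 (out-shuffle): 5 → 10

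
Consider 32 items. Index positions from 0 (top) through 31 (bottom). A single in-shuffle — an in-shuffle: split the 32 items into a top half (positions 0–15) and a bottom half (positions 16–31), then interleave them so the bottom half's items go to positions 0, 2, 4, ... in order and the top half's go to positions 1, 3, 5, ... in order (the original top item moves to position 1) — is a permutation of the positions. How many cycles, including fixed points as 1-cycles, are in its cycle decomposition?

Trace each unvisited position around until it returns:
(0 1 3 7 15 31 30 28 24 16) (2 5 11 23 14 29 26 20 8 17) (4 9 19 6 13 27 22 12 25 18) (10 21)
4 cycles in total.

4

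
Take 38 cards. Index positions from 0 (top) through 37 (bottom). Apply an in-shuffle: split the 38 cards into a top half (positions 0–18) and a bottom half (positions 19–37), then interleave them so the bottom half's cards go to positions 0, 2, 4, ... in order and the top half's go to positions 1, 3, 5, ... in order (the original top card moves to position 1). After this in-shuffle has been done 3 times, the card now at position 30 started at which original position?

Work backwards from position 30, undoing one in-shuffle at a time:
30 ← 34 ← 36 ← 37
So the card now at position 30 started at position 37.

37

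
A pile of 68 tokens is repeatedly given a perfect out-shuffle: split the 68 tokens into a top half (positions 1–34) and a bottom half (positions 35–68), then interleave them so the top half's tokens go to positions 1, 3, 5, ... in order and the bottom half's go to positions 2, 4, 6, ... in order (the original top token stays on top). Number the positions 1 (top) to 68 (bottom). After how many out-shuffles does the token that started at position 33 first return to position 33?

Follow position 33 under repeated out-shuffles:
33 → 65 → 62 → 56 → 44 → 20 → 39 → 10 → ... → 33 (length 66)
It first returns after 66 out-shuffles.

66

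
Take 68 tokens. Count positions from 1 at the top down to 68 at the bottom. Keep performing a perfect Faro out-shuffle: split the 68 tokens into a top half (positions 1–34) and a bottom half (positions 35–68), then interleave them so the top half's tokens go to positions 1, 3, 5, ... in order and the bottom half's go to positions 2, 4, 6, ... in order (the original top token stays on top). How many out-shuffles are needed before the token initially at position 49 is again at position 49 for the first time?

Follow position 49 under repeated out-shuffles:
49 → 30 → 59 → 50 → 32 → 63 → 58 → 48 → ... → 49 (length 66)
It first returns after 66 out-shuffles.

66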